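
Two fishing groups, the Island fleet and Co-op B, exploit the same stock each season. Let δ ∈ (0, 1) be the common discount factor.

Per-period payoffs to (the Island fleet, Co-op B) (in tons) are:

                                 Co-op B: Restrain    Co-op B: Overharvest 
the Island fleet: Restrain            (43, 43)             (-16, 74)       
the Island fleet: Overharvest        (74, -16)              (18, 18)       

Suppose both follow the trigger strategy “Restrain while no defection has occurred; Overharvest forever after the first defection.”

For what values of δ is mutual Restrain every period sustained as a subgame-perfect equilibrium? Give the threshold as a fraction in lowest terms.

31/56

43/(1−δ) ≥ 74 + 18δ/(1−δ)
43 ≥ 74 − 56δ
δ ≥ 31/56.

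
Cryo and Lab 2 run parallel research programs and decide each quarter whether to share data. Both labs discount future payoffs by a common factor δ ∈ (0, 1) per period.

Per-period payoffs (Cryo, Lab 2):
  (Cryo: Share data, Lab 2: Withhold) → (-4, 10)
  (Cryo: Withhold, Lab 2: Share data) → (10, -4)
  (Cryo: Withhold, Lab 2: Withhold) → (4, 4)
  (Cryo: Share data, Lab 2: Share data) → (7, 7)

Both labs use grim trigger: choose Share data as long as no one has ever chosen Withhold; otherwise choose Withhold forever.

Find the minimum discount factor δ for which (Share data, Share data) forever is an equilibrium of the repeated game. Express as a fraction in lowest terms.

1/2

7/(1−δ) ≥ 10 + 4δ/(1−δ)
7 ≥ 10 − 6δ
δ ≥ 3/6 = 1/2.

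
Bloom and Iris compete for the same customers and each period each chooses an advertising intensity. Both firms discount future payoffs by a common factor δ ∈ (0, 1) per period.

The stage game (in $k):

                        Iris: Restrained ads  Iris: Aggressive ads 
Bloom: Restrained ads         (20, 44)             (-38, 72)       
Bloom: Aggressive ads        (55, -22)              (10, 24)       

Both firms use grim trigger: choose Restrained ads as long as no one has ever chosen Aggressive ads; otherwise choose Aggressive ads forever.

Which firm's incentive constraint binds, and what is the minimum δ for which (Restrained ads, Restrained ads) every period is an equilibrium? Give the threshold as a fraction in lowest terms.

For Bloom: deviation gain 55−20 = 35, per-period punishment loss 20−10 = 10. IC gives δ ≥ 35/45 = 7/9.
For Iris: gain 28, loss 20 per period, so δ ≥ 28/48 = 7/12.
The tighter constraint is Bloom's, so cooperation needs δ ≥ 7/9.

Bloom; δ ≥ 7/9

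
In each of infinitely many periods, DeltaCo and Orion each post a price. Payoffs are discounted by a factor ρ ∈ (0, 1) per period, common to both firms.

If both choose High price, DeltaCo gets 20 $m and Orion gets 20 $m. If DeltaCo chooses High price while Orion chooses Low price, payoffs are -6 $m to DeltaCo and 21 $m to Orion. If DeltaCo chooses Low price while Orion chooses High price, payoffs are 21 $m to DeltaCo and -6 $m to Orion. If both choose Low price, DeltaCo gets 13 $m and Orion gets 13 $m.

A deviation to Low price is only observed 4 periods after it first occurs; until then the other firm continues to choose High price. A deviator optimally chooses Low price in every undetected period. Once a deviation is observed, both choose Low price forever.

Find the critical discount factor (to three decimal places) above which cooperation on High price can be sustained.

The best deviation is to choose Low price for all 4 undetected periods, earning 21 each, then 13 forever once detected.
Deviation value: 21(1−ρ^4)/(1−ρ) + 13ρ^4/(1−ρ); cooperation value: 20/(1−ρ).
IC: 20 ≥ 21(1−ρ^4) + 13ρ^4 = 21 − 8ρ^4.
So ρ^4 ≥ 1/8, giving ρ ≥ (1/8)^(1/4) ≈ 0.595.

0.595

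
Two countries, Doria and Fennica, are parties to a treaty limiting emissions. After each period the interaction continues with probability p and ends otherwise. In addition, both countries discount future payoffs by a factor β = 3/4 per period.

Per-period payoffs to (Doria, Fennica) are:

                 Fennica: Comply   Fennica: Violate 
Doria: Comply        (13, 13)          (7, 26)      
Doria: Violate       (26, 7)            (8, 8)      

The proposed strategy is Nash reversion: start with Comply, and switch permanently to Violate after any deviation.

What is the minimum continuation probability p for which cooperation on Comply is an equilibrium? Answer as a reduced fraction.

Expected continuation weight on next period's payoff is β·p = 3/4·p, which plays the role of the discount factor.
Cooperation requires 3/4·p ≥ (26−13)/(26−8) = 13/18, hence p ≥ 26/27.

26/27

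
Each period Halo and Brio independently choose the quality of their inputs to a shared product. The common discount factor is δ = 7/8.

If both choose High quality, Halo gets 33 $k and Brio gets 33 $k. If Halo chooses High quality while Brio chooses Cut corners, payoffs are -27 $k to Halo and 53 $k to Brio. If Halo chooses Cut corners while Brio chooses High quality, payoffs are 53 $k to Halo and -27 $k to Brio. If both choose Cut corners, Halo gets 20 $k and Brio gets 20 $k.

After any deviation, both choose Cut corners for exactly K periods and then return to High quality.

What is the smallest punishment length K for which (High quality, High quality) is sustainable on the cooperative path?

IC: δ(1−δ^K)/(1−δ) ≥ (53−33)/(33−20) = 20/13.
With δ = 7/8: need 1 − δ^K ≥ 20/13·(1−7/8)/(7/8), i.e. δ^K ≤ 0.7802.
Since (7/8)^1 = 0.8750 and (7/8)^2 = 0.7656, the smallest such K is 2.

2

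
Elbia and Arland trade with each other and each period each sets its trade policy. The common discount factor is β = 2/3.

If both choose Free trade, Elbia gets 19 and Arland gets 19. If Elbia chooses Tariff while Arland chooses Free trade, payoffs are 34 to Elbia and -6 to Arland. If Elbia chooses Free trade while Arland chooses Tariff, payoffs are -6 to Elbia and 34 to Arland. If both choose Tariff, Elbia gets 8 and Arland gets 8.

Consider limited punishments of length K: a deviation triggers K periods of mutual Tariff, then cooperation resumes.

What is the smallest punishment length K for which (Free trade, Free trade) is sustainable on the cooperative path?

No profitable deviation requires (19−8)(β+…+β^K) ≥ 34−19, i.e. β+…+β^K ≥ 15/11 ≈ 1.3636.
With β = 2/3, the partial sums are K=1: 0.6667, K=2: 1.1111, K=3: 1.4074.
K = 3 is the first length at which the sum reaches 1.3636.

3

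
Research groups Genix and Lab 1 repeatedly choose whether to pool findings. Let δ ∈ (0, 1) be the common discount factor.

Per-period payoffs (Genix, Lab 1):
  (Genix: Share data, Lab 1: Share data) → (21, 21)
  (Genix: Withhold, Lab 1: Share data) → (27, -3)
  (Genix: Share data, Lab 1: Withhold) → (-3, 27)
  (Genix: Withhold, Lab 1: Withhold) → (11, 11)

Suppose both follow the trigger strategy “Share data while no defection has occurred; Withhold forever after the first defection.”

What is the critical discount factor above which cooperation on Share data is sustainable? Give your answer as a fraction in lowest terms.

21/(1−δ) ≥ 27 + 11δ/(1−δ)
21 ≥ 27 − 16δ
δ ≥ 6/16 = 3/8.

3/8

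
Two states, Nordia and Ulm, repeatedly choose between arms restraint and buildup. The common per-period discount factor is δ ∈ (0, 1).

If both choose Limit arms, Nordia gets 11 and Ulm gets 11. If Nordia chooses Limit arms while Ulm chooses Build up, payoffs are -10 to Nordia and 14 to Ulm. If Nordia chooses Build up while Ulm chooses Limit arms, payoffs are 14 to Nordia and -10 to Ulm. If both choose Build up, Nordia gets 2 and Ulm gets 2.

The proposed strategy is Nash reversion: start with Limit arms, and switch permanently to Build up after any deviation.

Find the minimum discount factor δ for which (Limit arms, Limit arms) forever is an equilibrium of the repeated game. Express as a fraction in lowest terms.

Under grim trigger the critical discount factor is (T−C)/(T−P) with T = 14, C = 11, P = 2.
δ* = (14−11)/(14−2) = 3/12 = 1/4.

1/4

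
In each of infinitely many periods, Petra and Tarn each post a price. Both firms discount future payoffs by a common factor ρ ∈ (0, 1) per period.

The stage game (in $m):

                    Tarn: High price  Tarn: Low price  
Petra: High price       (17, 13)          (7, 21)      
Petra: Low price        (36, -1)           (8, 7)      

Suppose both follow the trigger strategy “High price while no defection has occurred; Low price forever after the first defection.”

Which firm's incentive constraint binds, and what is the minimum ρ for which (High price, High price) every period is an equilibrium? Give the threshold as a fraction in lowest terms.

Petra: cooperation gives 17 each period; deviation gives 36 once then 8 forever.
  17/(1−ρ) ≥ 36 + 8ρ/(1−ρ) ⇒ ρ ≥ 19/28.
Tarn: cooperation gives 13 each period; deviation gives 21 once then 7 forever.
  ρ ≥ 8/14 = 4/7.
Both must hold, so the binding constraint is Petra's: ρ ≥ 19/28.

Petra; ρ ≥ 19/28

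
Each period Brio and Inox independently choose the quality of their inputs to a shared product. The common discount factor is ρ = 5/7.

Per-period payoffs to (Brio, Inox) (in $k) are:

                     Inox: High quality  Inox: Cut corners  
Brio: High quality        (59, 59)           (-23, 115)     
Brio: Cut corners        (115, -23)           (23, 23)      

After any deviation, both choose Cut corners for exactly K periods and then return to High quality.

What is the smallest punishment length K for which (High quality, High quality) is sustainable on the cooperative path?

3

Need Σ_{k=1}^{K} ρ^k ≥ (115−59)/(59−23) = 1.5556 at ρ = 5/7.
At K = 2 the sum is 1.2245 < 1.5556; at K = 3 it is 1.5889 ≥ 1.5556.
So the minimum punishment length is K = 3.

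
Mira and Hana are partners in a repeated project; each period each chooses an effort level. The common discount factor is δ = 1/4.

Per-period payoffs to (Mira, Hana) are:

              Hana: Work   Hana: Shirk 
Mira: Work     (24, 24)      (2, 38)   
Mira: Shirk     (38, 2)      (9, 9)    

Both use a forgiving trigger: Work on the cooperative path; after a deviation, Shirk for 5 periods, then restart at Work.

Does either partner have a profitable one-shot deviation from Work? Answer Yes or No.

Yes

A one-shot deviation gives 38 now, then 9 for 5 periods, then back to 24.
Gain from deviating: (38−24) today; loss: (24−9) in each of the next 5 periods.
No-deviation condition: (24−9)(δ+…+δ^5) ≥ 38−24, i.e. δ+…+δ^5 ≥ 14/15.
At δ = 1/4: δ+…+δ^5 = 0.3330 < 0.9333.
So cooperation is not sustainable.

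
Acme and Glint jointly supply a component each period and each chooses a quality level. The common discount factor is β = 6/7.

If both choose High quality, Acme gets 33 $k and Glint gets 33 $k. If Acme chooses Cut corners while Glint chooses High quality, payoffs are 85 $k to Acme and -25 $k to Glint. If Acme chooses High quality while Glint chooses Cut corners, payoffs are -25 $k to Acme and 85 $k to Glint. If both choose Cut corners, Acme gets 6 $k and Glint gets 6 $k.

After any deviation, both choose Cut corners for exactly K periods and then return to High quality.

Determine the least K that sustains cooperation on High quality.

No profitable deviation requires (33−6)(β+…+β^K) ≥ 85−33, i.e. β+…+β^K ≥ 52/27 ≈ 1.9259.
With β = 6/7, the partial sums are K=1: 0.8571, K=2: 1.5918, K=3: 2.2216.
K = 3 is the first length at which the sum reaches 1.9259.

3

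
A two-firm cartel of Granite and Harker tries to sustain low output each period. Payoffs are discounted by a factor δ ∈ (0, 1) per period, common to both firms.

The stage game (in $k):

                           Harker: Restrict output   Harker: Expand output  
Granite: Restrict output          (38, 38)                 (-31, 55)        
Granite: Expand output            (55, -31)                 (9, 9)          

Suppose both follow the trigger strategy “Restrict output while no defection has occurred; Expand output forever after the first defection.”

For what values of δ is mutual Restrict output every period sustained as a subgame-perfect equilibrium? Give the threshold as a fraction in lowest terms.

38/(1−δ) ≥ 55 + 9δ/(1−δ)
38 ≥ 55 − 46δ
δ ≥ 17/46.

17/46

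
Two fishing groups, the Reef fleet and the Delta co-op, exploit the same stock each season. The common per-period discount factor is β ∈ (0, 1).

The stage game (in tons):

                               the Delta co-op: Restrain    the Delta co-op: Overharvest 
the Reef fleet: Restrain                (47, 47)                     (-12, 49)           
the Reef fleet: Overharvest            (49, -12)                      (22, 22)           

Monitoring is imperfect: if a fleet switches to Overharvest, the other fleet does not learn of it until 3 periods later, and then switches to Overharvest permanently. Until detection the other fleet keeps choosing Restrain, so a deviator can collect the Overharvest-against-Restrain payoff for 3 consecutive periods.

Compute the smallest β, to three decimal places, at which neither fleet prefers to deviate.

0.420

A deviator earns 49 for 3 periods, then 22 forever; cooperating earns 47 forever. Multiplying the IC by (1−β):
47 ≥ 49(1−β^3) + 22β^3, so 27·β^3 ≥ 2 and β^3 ≥ 2/27.
β ≥ (2/27)^(1/3) ≈ 0.420.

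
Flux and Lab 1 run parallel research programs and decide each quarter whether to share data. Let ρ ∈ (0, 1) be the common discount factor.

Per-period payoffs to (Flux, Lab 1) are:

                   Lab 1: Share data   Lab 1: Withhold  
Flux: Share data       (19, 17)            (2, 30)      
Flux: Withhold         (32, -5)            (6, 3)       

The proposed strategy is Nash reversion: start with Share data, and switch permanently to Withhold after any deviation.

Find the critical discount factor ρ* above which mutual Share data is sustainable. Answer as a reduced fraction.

1/2

Flux's threshold: (32−19)/(32−6) = 1/2.
Lab 1's threshold: (30−17)/(30−3) = 13/27.
1/2 > 13/27, so Flux binds and ρ* = 1/2.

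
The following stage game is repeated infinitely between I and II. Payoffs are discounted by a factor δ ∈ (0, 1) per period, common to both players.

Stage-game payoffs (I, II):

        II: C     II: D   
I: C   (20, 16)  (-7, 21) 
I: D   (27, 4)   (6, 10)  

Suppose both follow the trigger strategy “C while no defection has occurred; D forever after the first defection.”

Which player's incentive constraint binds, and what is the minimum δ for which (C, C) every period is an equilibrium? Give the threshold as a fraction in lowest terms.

I's threshold: (27−20)/(27−6) = 1/3.
II's threshold: (21−16)/(21−10) = 5/11.
1/3 < 5/11, so II binds and δ* = 5/11.

II; δ ≥ 5/11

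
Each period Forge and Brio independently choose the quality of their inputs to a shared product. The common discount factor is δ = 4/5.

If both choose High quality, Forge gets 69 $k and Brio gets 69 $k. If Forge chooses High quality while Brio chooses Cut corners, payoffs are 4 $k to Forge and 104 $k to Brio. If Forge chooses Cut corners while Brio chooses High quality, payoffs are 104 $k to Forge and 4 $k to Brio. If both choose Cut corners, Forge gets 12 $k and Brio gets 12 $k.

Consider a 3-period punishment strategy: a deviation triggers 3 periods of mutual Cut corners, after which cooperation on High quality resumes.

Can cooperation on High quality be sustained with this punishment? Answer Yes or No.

Yes

IC: δ+…+δ^3 ≥ (104−69)/(69−12) = 35/57.
At δ = 4/5: partial sum = 1.9520 ≥ 0.6140. Cooperation sustainable.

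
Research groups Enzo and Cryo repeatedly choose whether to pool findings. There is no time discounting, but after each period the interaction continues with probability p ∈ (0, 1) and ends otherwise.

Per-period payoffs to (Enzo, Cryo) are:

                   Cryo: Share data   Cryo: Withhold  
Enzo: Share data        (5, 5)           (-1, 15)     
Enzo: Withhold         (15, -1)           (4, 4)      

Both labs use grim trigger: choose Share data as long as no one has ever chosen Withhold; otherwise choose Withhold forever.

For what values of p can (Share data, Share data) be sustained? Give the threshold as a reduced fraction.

10/11

With no time discounting, the continuation probability p plays the role of the discount factor.
Grim-trigger IC: 5/(1−p) ≥ 15 + 4p/(1−p) ⇒ p ≥ (15−5)/(15−4) = 10/11.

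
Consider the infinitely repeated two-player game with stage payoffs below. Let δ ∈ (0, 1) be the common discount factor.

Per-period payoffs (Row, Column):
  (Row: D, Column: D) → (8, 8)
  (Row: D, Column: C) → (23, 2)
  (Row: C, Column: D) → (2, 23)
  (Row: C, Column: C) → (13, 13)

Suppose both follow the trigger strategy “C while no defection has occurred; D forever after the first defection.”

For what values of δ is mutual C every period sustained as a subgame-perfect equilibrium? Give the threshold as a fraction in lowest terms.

One-period gain from deviating is 23 − 13 = 10. The loss is 13 − 8 = 5 in every subsequent period, with present value 5·δ/(1−δ).
Deviation is unprofitable when 5·δ/(1−δ) ≥ 10, i.e. δ/(1−δ) ≥ 2.
Equivalently δ ≥ 10/(10+5) = 2/3.

2/3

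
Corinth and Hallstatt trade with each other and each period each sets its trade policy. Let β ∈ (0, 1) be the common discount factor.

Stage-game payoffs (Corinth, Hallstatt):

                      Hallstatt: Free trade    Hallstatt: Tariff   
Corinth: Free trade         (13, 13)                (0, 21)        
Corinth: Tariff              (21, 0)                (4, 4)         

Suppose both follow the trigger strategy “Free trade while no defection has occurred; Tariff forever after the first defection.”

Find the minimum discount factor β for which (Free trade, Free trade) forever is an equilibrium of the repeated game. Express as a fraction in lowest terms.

One-period gain from deviating is 21 − 13 = 8. The loss is 13 − 4 = 9 in every subsequent period, with present value 9·β/(1−β).
Deviation is unprofitable when 9·β/(1−β) ≥ 8, i.e. β/(1−β) ≥ 8/9.
Equivalently β ≥ 8/(8+9) = 8/17.

8/17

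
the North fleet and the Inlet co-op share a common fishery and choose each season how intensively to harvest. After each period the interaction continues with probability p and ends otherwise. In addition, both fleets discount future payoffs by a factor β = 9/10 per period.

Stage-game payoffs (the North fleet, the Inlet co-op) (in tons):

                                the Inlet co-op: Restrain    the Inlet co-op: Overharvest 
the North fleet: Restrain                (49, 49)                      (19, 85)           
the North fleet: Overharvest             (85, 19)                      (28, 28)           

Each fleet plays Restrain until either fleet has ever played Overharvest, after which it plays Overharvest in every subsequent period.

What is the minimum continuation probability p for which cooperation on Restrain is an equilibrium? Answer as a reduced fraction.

40/57

With continuation probability p and discount β, the effective per-period discount factor is βp.
Grim-trigger IC: βp ≥ (85−49)/(85−28) = 12/19.
So p ≥ (12/19)/(9/10) = 40/57.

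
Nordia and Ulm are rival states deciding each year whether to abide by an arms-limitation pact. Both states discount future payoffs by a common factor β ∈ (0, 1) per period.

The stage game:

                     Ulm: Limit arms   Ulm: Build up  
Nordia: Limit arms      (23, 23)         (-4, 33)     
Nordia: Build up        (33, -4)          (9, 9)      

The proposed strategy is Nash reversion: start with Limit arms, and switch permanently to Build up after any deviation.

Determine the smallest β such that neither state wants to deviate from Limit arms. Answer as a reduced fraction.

5/12

Cooperation forever yields 23 each period: 23/(1−β).
Deviating yields 33 once, then 9 forever: 33 + 9β/(1−β).
No profitable deviation requires 23/(1−β) ≥ 33 + 9β/(1−β).
Multiplying by (1−β): 23 ≥ 33(1−β) + 9β = 33 − 24β.
So 24β ≥ 10, i.e. β ≥ 10/24 = 5/12.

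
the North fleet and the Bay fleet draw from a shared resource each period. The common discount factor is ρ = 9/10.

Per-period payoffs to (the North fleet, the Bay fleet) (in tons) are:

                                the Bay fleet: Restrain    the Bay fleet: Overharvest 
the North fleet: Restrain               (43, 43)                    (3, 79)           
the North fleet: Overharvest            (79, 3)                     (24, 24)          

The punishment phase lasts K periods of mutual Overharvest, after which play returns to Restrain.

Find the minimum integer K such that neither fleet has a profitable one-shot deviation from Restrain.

No profitable deviation requires (43−24)(ρ+…+ρ^K) ≥ 79−43, i.e. ρ+…+ρ^K ≥ 36/19 ≈ 1.8947.
With ρ = 9/10, the partial sums are K=1: 0.9000, K=2: 1.7100, K=3: 2.4390.
K = 3 is the first length at which the sum reaches 1.8947.

3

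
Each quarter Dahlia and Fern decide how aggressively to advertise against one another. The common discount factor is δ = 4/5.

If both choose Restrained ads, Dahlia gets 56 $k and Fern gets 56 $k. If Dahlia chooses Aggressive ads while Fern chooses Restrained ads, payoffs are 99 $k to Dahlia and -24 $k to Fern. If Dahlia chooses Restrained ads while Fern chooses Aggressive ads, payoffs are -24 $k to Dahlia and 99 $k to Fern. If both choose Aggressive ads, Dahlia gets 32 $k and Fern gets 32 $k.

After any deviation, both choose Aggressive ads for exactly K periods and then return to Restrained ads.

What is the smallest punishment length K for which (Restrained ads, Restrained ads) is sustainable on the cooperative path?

3

IC: δ(1−δ^K)/(1−δ) ≥ (99−56)/(56−32) = 43/24.
With δ = 4/5: need 1 − δ^K ≥ 43/24·(1−4/5)/(4/5), i.e. δ^K ≤ 0.5521.
Since (4/5)^2 = 0.6400 and (4/5)^3 = 0.5120, the smallest such K is 3.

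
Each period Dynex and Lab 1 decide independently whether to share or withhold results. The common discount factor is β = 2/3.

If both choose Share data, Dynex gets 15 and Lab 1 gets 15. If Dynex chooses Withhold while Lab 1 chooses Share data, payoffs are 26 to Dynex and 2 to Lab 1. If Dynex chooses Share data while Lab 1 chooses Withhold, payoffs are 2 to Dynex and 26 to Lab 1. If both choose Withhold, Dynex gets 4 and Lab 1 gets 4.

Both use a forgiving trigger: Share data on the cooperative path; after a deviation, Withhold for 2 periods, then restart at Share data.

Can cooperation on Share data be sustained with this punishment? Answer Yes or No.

A one-shot deviation gives 26 now, then 4 for 2 periods, then back to 15.
Gain from deviating: (26−15) today; loss: (15−4) in each of the next 2 periods.
No-deviation condition: (15−4)(β+…+β^2) ≥ 26−15, i.e. β+…+β^2 ≥ 1.
At β = 2/3: β+…+β^2 = 1.1111 ≥ 1.0000.
So cooperation is sustainable.

Yes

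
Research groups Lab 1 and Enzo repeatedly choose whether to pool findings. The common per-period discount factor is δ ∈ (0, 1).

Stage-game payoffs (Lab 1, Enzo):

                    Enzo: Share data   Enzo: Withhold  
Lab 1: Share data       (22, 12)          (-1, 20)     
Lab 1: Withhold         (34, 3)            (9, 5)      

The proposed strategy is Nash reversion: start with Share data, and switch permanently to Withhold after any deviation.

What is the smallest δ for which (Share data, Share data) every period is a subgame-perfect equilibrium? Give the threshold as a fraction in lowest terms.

Lab 1's threshold: (34−22)/(34−9) = 12/25.
Enzo's threshold: (20−12)/(20−5) = 8/15.
12/25 < 8/15, so Enzo binds and δ* = 8/15.

8/15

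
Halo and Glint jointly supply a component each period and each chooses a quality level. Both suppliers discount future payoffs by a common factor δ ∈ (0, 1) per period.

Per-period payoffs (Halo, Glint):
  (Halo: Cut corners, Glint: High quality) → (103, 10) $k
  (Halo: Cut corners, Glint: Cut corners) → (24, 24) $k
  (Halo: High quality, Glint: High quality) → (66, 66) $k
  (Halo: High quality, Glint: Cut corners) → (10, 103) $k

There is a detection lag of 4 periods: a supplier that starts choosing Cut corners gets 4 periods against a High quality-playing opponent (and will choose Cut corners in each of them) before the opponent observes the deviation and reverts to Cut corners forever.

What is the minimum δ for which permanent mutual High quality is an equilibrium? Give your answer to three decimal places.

0.827

Deviating for the 4 undetected periods gains 103−66 = 37 per period over cooperation, then loses 66−24 = 42 per period forever once punishment starts.
Gain: 37(1 + δ + … + δ^3); loss: 42·δ^4/(1−δ).
No profitable deviation ⇔ 37(1−δ^4) ≤ 42·δ^4, i.e. δ^4 ≥ 37/(37+42) = 37/79.
Hence δ ≥ (37/79)^(1/4) ≈ 0.827.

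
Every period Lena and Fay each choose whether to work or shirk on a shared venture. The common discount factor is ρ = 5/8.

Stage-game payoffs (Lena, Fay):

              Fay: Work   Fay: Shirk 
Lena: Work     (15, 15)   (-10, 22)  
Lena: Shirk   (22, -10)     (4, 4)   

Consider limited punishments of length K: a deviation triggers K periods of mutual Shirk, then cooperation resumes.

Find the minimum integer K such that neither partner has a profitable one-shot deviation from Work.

No profitable deviation requires (15−4)(ρ+…+ρ^K) ≥ 22−15, i.e. ρ+…+ρ^K ≥ 7/11 ≈ 0.6364.
With ρ = 5/8, the partial sums are K=1: 0.6250, K=2: 1.0156.
K = 2 is the first length at which the sum reaches 0.6364.

2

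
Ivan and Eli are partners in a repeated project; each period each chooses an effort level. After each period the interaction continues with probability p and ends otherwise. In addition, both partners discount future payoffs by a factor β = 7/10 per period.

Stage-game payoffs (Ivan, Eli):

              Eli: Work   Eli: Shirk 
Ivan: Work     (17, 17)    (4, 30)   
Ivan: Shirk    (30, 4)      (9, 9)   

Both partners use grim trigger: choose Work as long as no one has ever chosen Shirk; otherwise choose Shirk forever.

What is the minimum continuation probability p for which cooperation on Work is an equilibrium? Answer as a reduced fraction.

130/147

With continuation probability p and discount β, the effective per-period discount factor is βp.
Grim-trigger IC: βp ≥ (30−17)/(30−9) = 13/21.
So p ≥ (13/21)/(7/10) = 130/147.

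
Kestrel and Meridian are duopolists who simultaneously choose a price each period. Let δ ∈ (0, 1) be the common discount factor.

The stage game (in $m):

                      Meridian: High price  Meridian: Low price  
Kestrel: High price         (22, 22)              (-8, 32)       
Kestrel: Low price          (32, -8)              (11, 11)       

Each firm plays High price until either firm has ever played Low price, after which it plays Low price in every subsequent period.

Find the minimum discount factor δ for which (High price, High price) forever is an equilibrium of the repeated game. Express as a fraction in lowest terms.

One-period gain from deviating is 32 − 22 = 10. The loss is 22 − 11 = 11 in every subsequent period, with present value 11·δ/(1−δ).
Deviation is unprofitable when 11·δ/(1−δ) ≥ 10, i.e. δ/(1−δ) ≥ 10/11.
Equivalently δ ≥ 10/(10+11) = 10/21.

10/21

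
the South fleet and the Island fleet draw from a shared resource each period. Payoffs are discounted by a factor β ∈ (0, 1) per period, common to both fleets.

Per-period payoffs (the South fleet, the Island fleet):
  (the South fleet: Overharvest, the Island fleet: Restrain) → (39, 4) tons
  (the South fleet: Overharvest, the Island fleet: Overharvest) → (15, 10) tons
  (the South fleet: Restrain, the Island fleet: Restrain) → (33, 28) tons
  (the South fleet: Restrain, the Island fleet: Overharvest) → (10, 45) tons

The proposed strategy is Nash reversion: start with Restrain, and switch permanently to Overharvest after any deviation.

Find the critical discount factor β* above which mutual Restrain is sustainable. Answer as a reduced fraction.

the South fleet's threshold: (39−33)/(39−15) = 1/4.
the Island fleet's threshold: (45−28)/(45−10) = 17/35.
1/4 < 17/35, so the Island fleet binds and β* = 17/35.

17/35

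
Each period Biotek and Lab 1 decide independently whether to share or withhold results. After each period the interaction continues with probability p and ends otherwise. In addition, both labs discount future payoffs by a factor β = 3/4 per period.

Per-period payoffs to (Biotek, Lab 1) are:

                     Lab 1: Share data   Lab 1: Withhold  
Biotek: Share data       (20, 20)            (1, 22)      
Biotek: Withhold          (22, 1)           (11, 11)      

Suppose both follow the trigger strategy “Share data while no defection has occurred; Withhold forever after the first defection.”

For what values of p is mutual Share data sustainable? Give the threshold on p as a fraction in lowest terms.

8/33

With continuation probability p and discount β, the effective per-period discount factor is βp.
Grim-trigger IC: βp ≥ (22−20)/(22−11) = 2/11.
So p ≥ (2/11)/(3/4) = 8/33.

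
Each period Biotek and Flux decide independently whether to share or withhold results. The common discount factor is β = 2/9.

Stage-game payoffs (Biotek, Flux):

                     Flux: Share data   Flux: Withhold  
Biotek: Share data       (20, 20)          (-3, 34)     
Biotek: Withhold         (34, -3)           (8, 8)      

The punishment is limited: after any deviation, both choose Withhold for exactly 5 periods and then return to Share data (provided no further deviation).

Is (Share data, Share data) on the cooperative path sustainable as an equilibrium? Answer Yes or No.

IC: β+…+β^5 ≥ (34−20)/(20−8) = 7/6.
At β = 2/9: partial sum = 0.2856 < 1.1667. Cooperation not sustainable.

No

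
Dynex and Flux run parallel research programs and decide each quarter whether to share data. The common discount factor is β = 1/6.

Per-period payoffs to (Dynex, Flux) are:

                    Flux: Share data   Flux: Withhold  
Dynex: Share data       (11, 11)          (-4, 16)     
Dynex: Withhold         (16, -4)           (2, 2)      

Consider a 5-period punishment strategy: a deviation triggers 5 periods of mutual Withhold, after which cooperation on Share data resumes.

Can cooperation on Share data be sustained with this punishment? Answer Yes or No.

No

Comparing payoff streams over the 6 periods until play realigns: cooperate → 11(1+β+…+β^5); deviate → 16 + 2(β+…+β^5).
Cooperation is sustained iff (11−2)(β+…+β^5) ≥ 16−11.
β+…+β^5 = 1/6·(1−(1/6)^5)/(1−1/6) = 0.2000, and (16−11)/(11−2) = 0.5556.
0.2000 < 0.5556, so cooperation is not sustainable.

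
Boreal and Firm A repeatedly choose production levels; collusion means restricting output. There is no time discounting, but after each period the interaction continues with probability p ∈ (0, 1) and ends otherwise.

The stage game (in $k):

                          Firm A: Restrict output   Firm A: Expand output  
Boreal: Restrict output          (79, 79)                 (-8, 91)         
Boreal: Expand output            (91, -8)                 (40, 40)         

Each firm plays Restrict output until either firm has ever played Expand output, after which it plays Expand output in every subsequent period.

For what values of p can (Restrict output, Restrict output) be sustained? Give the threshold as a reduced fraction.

Expected cooperation value is 79 + p·79 + p²·79 + … = 79/(1−p); deviation gives 91 + p·40/(1−p).
79 ≥ 91(1−p) + 40p ⇒ 51p ≥ 12 ⇒ p ≥ 12/51 = 4/17.

4/17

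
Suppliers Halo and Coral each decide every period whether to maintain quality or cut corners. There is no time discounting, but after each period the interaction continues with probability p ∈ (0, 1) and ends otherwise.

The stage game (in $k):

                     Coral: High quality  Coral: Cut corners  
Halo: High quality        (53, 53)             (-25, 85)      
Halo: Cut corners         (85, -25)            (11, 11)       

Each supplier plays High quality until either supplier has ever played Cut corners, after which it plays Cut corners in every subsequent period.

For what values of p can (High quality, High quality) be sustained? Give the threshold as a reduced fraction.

Expected cooperation value is 53 + p·53 + p²·53 + … = 53/(1−p); deviation gives 85 + p·11/(1−p).
53 ≥ 85(1−p) + 11p ⇒ 74p ≥ 32 ⇒ p ≥ 32/74 = 16/37.

16/37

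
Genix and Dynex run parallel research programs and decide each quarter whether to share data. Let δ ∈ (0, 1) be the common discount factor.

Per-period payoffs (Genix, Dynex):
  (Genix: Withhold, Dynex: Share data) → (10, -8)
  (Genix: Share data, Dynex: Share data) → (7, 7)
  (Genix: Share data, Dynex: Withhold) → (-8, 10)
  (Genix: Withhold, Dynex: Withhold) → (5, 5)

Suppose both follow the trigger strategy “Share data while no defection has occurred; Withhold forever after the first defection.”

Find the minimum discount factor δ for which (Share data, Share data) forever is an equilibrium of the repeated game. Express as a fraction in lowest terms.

Under grim trigger the critical discount factor is (T−C)/(T−P) with T = 10, C = 7, P = 5.
δ* = (10−7)/(10−5) = 3/5.

3/5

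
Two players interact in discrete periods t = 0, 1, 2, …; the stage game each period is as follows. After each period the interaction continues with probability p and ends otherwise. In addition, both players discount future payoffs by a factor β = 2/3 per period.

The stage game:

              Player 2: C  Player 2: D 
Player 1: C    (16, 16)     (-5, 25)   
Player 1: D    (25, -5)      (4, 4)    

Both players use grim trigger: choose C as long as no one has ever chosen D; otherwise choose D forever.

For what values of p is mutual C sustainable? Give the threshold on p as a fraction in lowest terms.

With continuation probability p and discount β, the effective per-period discount factor is βp.
Grim-trigger IC: βp ≥ (25−16)/(25−4) = 3/7.
So p ≥ (3/7)/(2/3) = 9/14.

9/14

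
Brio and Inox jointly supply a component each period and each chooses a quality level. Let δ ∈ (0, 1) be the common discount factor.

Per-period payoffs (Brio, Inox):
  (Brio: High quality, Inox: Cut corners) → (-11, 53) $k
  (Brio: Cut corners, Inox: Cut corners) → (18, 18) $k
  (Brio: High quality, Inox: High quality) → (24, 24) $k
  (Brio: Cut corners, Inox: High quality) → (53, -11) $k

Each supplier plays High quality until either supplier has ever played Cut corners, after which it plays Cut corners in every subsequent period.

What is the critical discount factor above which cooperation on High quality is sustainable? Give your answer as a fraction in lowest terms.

29/35

One-period gain from deviating is 53 − 24 = 29. The loss is 24 − 18 = 6 in every subsequent period, with present value 6·δ/(1−δ).
Deviation is unprofitable when 6·δ/(1−δ) ≥ 29, i.e. δ/(1−δ) ≥ 29/6.
Equivalently δ ≥ 29/(29+6) = 29/35.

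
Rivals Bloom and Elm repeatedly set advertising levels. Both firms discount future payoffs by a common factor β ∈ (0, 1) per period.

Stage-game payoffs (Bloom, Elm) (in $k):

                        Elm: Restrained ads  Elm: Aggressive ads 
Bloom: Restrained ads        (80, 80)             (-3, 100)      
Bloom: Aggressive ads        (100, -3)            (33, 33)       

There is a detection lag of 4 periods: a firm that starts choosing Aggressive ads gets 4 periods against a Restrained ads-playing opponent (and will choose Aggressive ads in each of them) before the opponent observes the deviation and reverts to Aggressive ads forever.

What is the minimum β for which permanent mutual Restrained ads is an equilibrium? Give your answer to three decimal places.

The best deviation is to choose Aggressive ads for all 4 undetected periods, earning 100 each, then 33 forever once detected.
Deviation value: 100(1−β^4)/(1−β) + 33β^4/(1−β); cooperation value: 80/(1−β).
IC: 80 ≥ 100(1−β^4) + 33β^4 = 100 − 67β^4.
So β^4 ≥ 20/67, giving β ≥ (20/67)^(1/4) ≈ 0.739.

0.739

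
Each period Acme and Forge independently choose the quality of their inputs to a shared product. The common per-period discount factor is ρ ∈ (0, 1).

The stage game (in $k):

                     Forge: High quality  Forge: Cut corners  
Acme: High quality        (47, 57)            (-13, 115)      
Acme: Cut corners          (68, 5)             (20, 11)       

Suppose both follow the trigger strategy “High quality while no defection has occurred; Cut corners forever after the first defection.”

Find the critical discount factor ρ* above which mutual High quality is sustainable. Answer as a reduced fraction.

29/52

Acme: cooperation gives 47 each period; deviation gives 68 once then 20 forever.
  47/(1−ρ) ≥ 68 + 20ρ/(1−ρ) ⇒ ρ ≥ 21/48 = 7/16.
Forge: cooperation gives 57 each period; deviation gives 115 once then 11 forever.
  ρ ≥ 58/104 = 29/52.
Both must hold, so the binding constraint is Forge's: ρ ≥ 29/52.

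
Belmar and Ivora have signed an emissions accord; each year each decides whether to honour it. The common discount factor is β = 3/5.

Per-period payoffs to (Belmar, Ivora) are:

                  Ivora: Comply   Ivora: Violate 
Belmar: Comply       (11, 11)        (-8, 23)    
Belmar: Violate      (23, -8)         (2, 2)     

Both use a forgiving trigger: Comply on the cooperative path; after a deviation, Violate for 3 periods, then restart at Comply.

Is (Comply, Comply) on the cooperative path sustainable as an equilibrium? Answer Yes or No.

No

Comparing payoff streams over the 4 periods until play realigns: cooperate → 11(1+β+…+β^3); deviate → 23 + 2(β+…+β^3).
Cooperation is sustained iff (11−2)(β+…+β^3) ≥ 23−11.
β+…+β^3 = 3/5·(1−(3/5)^3)/(1−3/5) = 1.1760, and (23−11)/(11−2) = 1.3333.
1.1760 < 1.3333, so cooperation is not sustainable.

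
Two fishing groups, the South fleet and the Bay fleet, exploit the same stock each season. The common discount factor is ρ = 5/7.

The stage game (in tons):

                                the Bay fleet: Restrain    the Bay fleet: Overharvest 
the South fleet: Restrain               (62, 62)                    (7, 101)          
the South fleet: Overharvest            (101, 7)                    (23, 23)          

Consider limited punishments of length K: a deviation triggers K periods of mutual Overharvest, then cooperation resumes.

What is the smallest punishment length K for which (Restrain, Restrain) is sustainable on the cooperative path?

2

IC: ρ(1−ρ^K)/(1−ρ) ≥ (101−62)/(62−23) = 1.
With ρ = 5/7: need 1 − ρ^K ≥ 1·(1−5/7)/(5/7), i.e. ρ^K ≤ 0.6000.
Since (5/7)^1 = 0.7143 and (5/7)^2 = 0.5102, the smallest such K is 2.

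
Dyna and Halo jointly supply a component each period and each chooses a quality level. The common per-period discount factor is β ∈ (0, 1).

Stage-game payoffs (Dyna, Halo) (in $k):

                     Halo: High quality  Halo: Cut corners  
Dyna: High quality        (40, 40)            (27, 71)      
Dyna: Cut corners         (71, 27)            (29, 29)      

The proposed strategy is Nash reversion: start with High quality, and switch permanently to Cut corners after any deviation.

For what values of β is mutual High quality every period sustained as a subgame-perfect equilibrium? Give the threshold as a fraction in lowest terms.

One-period gain from deviating is 71 − 40 = 31. The loss is 40 − 29 = 11 in every subsequent period, with present value 11·β/(1−β).
Deviation is unprofitable when 11·β/(1−β) ≥ 31, i.e. β/(1−β) ≥ 31/11.
Equivalently β ≥ 31/(31+11) = 31/42.

31/42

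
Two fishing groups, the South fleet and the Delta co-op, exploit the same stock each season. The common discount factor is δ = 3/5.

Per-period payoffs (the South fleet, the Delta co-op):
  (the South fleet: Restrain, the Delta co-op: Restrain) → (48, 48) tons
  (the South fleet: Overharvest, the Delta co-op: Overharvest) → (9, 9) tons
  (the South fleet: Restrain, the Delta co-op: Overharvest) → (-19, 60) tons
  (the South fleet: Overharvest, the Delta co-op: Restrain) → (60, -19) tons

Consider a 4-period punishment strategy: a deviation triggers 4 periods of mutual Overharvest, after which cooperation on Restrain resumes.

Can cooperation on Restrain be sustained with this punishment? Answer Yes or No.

Yes

Comparing payoff streams over the 5 periods until play realigns: cooperate → 48(1+δ+…+δ^4); deviate → 60 + 9(δ+…+δ^4).
Cooperation is sustained iff (48−9)(δ+…+δ^4) ≥ 60−48.
δ+…+δ^4 = 3/5·(1−(3/5)^4)/(1−3/5) = 1.3056, and (60−48)/(48−9) = 0.3077.
1.3056 ≥ 0.3077, so cooperation is sustainable.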